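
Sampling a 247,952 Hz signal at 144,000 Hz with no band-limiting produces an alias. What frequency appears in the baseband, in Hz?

40,048 Hz

Nyquist = 144,000/2 = 72,000 Hz; 247,952 Hz exceeds it.
Alias = |247,952 − 2×144,000| = |247,952 − 288,000| = 40,048 Hz.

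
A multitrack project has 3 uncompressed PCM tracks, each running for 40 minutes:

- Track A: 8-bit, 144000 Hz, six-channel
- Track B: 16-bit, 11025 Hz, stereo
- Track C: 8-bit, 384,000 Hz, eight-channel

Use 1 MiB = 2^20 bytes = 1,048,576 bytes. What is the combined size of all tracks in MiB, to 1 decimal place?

40 minutes = 2,400 s.
Track A: 144,000 × 2,400 × 1 × 6 = 2,073,600,000 bytes.
Track B: 11,025 × 2,400 × 2 × 2 = 105,840,000 bytes.
Track C: 384,000 × 2,400 × 1 × 8 = 7,372,800,000 bytes.
Total = 9,552,240,000 bytes = 9109.7 MiB.

9109.7 MiB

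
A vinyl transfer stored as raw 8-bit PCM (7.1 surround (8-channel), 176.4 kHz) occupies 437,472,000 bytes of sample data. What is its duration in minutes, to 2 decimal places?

5.17 minutes

Byte rate = 176,400 × 1 × 8 = 1,411,200 bytes/s.
Duration = 437,472,000 / 1,411,200 = 310 s.
310 s / 60 = 5.17 minutes.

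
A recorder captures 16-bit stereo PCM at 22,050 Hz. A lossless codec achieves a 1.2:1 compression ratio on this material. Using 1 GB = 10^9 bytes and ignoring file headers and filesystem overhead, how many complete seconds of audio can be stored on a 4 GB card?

Uncompressed byte rate = 22,050 × 2 × 2 = 88,200 bytes/s.
After 1.2:1 compression, effective rate ≈ 73500 bytes/s.
Capacity = 4 × 1,000,000,000 = 4,000,000,000 bytes.
4,000,000,000 / effective rate ≈ 54421.77 s → 54,421 seconds.

54,421 seconds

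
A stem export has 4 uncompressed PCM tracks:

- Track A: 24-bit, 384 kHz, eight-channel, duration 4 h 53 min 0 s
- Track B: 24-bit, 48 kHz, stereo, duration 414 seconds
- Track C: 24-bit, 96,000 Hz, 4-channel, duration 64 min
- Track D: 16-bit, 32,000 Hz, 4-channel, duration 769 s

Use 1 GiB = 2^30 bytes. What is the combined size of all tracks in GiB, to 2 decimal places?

Track A: 4 h 53 min 0 s = 17,580 s; 384,000 × 17,580 × 3 × 8 = 162,017,280,000 bytes.
Track B: 48,000 × 414 × 3 × 2 = 119,232,000 bytes.
Track C: 64 min = 3,840 s; 96,000 × 3,840 × 3 × 4 = 4,423,680,000 bytes.
Track D: 32,000 × 769 × 2 × 4 = 196,864,000 bytes.
Total = 166,757,056,000 bytes = 155.30 GiB.

155.30 GiB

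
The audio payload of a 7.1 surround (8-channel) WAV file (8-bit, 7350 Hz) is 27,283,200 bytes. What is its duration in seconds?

Byte rate = 7,350 × 1 × 8 = 58,800 bytes/s.
Duration = 27,283,200 / 58,800 = 464 s.

464 seconds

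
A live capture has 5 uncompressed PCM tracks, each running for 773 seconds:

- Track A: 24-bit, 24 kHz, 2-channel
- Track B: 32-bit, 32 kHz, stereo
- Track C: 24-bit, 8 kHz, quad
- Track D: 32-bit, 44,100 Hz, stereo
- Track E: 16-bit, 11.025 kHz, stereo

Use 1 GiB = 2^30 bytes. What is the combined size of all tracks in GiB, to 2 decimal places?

Track A: 24,000 × 773 × 3 × 2 = 111,312,000 bytes.
Track B: 32,000 × 773 × 4 × 2 = 197,888,000 bytes.
Track C: 8,000 × 773 × 3 × 4 = 74,208,000 bytes.
Track D: 44,100 × 773 × 4 × 2 = 272,714,400 bytes.
Track E: 11,025 × 773 × 2 × 2 = 34,089,300 bytes.
Total = 690,211,700 bytes = 0.64 GiB.

0.64 GiB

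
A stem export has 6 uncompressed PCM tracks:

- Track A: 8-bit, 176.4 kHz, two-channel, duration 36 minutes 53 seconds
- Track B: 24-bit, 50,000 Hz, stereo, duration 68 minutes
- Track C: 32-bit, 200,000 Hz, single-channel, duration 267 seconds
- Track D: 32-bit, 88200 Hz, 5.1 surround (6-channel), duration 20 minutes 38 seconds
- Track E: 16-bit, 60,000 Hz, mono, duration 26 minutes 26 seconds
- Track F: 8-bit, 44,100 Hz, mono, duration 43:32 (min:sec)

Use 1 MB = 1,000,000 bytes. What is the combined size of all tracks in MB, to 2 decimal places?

5144.45 MB

Track A: 36 minutes 53 seconds = 2,213 s; 176,400 × 2,213 × 1 × 2 = 780,746,400 bytes.
Track B: 68 minutes = 4,080 s; 50,000 × 4,080 × 3 × 2 = 1,224,000,000 bytes.
Track C: 200,000 × 267 × 4 × 1 = 213,600,000 bytes.
Track D: 20 minutes 38 seconds = 1,238 s; 88,200 × 1,238 × 4 × 6 = 2,620,598,400 bytes.
Track E: 26 minutes 26 seconds = 1,586 s; 60,000 × 1,586 × 2 × 1 = 190,320,000 bytes.
Track F: 43:32 (min:sec) = 2,612 s; 44,100 × 2,612 × 1 × 1 = 115,189,200 bytes.
Total = 5,144,454,000 bytes = 5144.45 MB.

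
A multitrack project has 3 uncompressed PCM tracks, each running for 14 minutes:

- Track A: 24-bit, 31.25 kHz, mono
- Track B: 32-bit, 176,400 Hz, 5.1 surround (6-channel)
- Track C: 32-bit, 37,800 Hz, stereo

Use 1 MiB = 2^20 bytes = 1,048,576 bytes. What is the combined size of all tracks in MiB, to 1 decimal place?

3708.8 MiB

14 minutes = 840 s.
Track A: 31,250 × 840 × 3 × 1 = 78,750,000 bytes.
Track B: 176,400 × 840 × 4 × 6 = 3,556,224,000 bytes.
Track C: 37,800 × 840 × 4 × 2 = 254,016,000 bytes.
Total = 3,888,990,000 bytes = 3708.8 MiB.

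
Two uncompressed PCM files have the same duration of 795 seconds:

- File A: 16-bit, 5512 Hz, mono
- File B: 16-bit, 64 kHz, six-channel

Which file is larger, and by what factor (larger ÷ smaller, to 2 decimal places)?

File B, by a factor of 69.67

File A: 5,512 × 2 × 1 = 11,024 bytes/s.
File B: 64,000 × 2 × 6 = 768,000 bytes/s.
File B is larger; ratio = 610,560,000 / 8,764,080 = 69.67.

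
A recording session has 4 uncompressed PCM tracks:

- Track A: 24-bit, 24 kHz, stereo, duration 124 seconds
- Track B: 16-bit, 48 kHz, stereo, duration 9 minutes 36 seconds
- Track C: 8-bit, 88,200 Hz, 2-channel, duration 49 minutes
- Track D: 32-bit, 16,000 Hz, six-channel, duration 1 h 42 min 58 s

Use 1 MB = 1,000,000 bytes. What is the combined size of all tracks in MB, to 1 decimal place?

Track A: 24,000 × 124 × 3 × 2 = 17,856,000 bytes.
Track B: 9 minutes 36 seconds = 576 s; 48,000 × 576 × 2 × 2 = 110,592,000 bytes.
Track C: 49 minutes = 2,940 s; 88,200 × 2,940 × 1 × 2 = 518,616,000 bytes.
Track D: 1 h 42 min 58 s = 6,178 s; 16,000 × 6,178 × 4 × 6 = 2,372,352,000 bytes.
Total = 3,019,416,000 bytes = 3019.4 MB.

3019.4 MB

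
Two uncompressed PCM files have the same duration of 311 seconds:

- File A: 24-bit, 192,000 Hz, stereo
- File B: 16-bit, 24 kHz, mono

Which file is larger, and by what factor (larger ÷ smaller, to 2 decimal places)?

File A: 192,000 × 3 × 2 = 1,152,000 bytes/s.
File B: 24,000 × 2 × 1 = 48,000 bytes/s.
File A is larger; ratio = 358,272,000 / 14,928,000 = 24.00.

File A, by a factor of 24.00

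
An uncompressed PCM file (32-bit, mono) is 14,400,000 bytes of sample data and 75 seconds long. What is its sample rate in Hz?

Bytes = sample_rate × seconds × bytes_per_sample × channels.
sample_rate = 14,400,000 / (75 × 4 × 1) = 14,400,000 / 300 = 48,000 Hz.

48,000 Hz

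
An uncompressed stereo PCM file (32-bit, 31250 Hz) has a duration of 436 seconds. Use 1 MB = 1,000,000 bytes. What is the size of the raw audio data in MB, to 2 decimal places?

Bytes = 31,250 samples/s × 436 s × 4 bytes/sample × 2 ch = 109,000,000 bytes.
109,000,000 / 1,000,000 = 109.00 MB.

109.00 MB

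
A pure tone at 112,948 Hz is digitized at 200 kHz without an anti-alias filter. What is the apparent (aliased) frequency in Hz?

87,052 Hz

Nyquist = 200,000/2 = 100,000 Hz; 112,948 Hz exceeds it.
Alias = |112,948 − 1×200,000| = |112,948 − 200,000| = 87,052 Hz.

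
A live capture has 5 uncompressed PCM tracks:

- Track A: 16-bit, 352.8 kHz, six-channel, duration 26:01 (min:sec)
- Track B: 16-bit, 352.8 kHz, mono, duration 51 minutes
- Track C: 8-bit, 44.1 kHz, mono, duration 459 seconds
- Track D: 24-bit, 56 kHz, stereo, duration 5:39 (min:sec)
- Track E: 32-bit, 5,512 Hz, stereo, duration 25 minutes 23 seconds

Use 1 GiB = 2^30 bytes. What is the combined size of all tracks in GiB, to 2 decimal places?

8.35 GiB

Track A: 26:01 (min:sec) = 1,561 s; 352,800 × 1,561 × 2 × 6 = 6,608,649,600 bytes.
Track B: 51 minutes = 3,060 s; 352,800 × 3,060 × 2 × 1 = 2,159,136,000 bytes.
Track C: 44,100 × 459 × 1 × 1 = 20,241,900 bytes.
Track D: 5:39 (min:sec) = 339 s; 56,000 × 339 × 3 × 2 = 113,904,000 bytes.
Track E: 25 minutes 23 seconds = 1,523 s; 5,512 × 1,523 × 4 × 2 = 67,158,208 bytes.
Total = 8,969,089,708 bytes = 8.35 GiB.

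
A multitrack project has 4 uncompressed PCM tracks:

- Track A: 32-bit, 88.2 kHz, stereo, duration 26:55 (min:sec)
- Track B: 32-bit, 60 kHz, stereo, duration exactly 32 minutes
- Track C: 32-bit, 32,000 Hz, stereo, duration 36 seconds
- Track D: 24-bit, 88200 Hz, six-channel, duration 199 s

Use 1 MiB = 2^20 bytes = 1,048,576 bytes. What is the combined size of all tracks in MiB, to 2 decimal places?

Track A: 26:55 (min:sec) = 1,615 s; 88,200 × 1,615 × 4 × 2 = 1,139,544,000 bytes.
Track B: exactly 32 minutes = 1,920 s; 60,000 × 1,920 × 4 × 2 = 921,600,000 bytes.
Track C: 32,000 × 36 × 4 × 2 = 9,216,000 bytes.
Track D: 88,200 × 199 × 3 × 6 = 315,932,400 bytes.
Total = 2,386,292,400 bytes = 2275.75 MiB.

2275.75 MiB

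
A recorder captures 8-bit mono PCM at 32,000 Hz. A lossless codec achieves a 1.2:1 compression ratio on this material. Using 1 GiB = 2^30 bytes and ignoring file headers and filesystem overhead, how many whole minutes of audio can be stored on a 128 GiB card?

85,899 minutes

Uncompressed byte rate = 32,000 × 1 × 1 = 32,000 bytes/s.
After 1.2:1 compression, effective rate ≈ 26666.67 bytes/s.
Capacity = 128 × 1,073,741,824 = 137,438,953,472 bytes.
137,438,953,472 / effective rate ≈ 5153960.76 s → 85,899 minutes.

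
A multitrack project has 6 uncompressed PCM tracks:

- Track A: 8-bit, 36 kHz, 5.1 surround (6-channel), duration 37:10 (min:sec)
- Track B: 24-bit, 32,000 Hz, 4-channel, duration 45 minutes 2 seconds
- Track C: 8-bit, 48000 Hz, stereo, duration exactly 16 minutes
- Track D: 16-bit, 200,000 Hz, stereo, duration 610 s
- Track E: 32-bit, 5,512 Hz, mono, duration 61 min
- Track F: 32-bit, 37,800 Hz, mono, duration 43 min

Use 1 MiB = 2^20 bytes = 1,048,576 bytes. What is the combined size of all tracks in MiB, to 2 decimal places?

2451.13 MiB

Track A: 37:10 (min:sec) = 2,230 s; 36,000 × 2,230 × 1 × 6 = 481,680,000 bytes.
Track B: 45 minutes 2 seconds = 2,702 s; 32,000 × 2,702 × 3 × 4 = 1,037,568,000 bytes.
Track C: exactly 16 minutes = 960 s; 48,000 × 960 × 1 × 2 = 92,160,000 bytes.
Track D: 200,000 × 610 × 2 × 2 = 488,000,000 bytes.
Track E: 61 min = 3,660 s; 5,512 × 3,660 × 4 × 1 = 80,695,680 bytes.
Track F: 43 min = 2,580 s; 37,800 × 2,580 × 4 × 1 = 390,096,000 bytes.
Total = 2,570,199,680 bytes = 2451.13 MiB.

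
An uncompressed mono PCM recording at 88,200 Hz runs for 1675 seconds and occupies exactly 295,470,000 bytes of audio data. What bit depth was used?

16 bits

Bytes per sample = 295,470,000 / (88,200 × 1,675 × 1) = 295,470,000 / 147,735,000 = 2.
Bit depth = 2 × 8 = 16 bits.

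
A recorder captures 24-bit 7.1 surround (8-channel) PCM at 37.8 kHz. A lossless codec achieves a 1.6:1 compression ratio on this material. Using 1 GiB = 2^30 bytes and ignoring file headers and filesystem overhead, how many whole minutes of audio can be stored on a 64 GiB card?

2,019 minutes

Uncompressed byte rate = 37,800 × 3 × 8 = 907,200 bytes/s.
After 1.6:1 compression, effective rate ≈ 567000 bytes/s.
Capacity = 64 × 1,073,741,824 = 68,719,476,736 bytes.
68,719,476,736 / effective rate ≈ 121198.37 s → 2,019 minutes.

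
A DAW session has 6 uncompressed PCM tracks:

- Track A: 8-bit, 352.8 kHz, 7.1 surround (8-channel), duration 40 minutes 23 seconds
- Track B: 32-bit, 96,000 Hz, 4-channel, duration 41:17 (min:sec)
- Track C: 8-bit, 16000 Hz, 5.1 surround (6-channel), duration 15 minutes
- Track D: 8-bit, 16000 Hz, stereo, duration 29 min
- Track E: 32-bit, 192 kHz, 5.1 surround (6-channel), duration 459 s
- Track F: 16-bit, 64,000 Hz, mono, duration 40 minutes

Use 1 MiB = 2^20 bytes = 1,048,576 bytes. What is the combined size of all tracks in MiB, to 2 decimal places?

Track A: 40 minutes 23 seconds = 2,423 s; 352,800 × 2,423 × 1 × 8 = 6,838,675,200 bytes.
Track B: 41:17 (min:sec) = 2,477 s; 96,000 × 2,477 × 4 × 4 = 3,804,672,000 bytes.
Track C: 15 minutes = 900 s; 16,000 × 900 × 1 × 6 = 86,400,000 bytes.
Track D: 29 min = 1,740 s; 16,000 × 1,740 × 1 × 2 = 55,680,000 bytes.
Track E: 192,000 × 459 × 4 × 6 = 2,115,072,000 bytes.
Track F: 40 minutes = 2,400 s; 64,000 × 2,400 × 2 × 1 = 307,200,000 bytes.
Total = 13,207,699,200 bytes = 12595.84 MiB.

12595.84 MiB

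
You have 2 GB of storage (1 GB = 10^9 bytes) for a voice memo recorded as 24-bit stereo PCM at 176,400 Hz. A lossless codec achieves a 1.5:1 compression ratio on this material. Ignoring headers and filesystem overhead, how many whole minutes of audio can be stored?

47 minutes

Uncompressed byte rate = 176,400 × 3 × 2 = 1,058,400 bytes/s.
After 1.5:1 compression, effective rate ≈ 705600 bytes/s.
Capacity = 2 × 1,000,000,000 = 2,000,000,000 bytes.
2,000,000,000 / effective rate ≈ 2834.47 s → 47 minutes.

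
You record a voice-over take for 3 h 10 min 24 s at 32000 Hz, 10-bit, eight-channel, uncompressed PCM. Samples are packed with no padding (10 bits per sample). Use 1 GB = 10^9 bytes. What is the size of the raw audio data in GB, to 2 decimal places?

Duration = 3 h 10 min 24 s = 11,424 s.
Bits = 32,000 × 11,424 × 10 × 8 = 29,245,440,000 bits = 3,655,680,000 bytes.
3,655,680,000 / 1,000,000,000 = 3.66 GB.

3.66 GB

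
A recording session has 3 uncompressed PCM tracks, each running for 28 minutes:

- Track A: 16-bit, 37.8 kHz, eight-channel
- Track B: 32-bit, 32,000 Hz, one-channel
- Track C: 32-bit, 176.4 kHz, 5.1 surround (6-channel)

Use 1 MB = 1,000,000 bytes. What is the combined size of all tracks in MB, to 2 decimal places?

8343.55 MB

28 minutes = 1,680 s.
Track A: 37,800 × 1,680 × 2 × 8 = 1,016,064,000 bytes.
Track B: 32,000 × 1,680 × 4 × 1 = 215,040,000 bytes.
Track C: 176,400 × 1,680 × 4 × 6 = 7,112,448,000 bytes.
Total = 8,343,552,000 bytes = 8343.55 MB.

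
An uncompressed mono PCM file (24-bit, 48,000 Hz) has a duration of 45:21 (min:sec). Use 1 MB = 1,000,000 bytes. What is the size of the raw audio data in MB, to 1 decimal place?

Duration = 45:21 (min:sec) = 2,721 s.
Bytes = 48,000 samples/s × 2,721 s × 3 bytes/sample × 1 ch = 391,824,000 bytes.
391,824,000 / 1,000,000 = 391.8 MB.

391.8 MB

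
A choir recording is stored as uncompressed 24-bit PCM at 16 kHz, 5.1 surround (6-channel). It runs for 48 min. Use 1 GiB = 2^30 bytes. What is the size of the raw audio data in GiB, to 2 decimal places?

Duration = 48 min = 2,880 s.
Bytes = 16,000 samples/s × 2,880 s × 3 bytes/sample × 6 ch = 829,440,000 bytes.
829,440,000 / 1,073,741,824 = 0.77 GiB.

0.77 GiB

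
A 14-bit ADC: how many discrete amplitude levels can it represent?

16,384 levels

2^14 = 16,384.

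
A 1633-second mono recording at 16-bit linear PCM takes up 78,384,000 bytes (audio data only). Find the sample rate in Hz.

24,000 Hz

Bytes = sample_rate × seconds × bytes_per_sample × channels.
sample_rate = 78,384,000 / (1,633 × 2 × 1) = 78,384,000 / 3,266 = 24,000 Hz.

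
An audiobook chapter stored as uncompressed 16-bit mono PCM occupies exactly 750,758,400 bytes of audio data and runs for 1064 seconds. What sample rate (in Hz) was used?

Bytes = sample_rate × seconds × bytes_per_sample × channels.
sample_rate = 750,758,400 / (1,064 × 2 × 1) = 750,758,400 / 2,128 = 352,800 Hz.

352,800 Hz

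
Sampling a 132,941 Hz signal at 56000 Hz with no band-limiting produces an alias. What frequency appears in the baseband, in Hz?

20,941 Hz

Nyquist = 56,000/2 = 28,000 Hz; 132,941 Hz exceeds it.
Alias = |132,941 − 2×56,000| = |132,941 − 112,000| = 20,941 Hz.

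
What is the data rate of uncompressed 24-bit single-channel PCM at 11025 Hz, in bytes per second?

Bit rate = 11,025 × 24 × 1 = 264,600 bits/s.
264,600 / 8 = 33,075 bytes/s.

33,075 bytes/s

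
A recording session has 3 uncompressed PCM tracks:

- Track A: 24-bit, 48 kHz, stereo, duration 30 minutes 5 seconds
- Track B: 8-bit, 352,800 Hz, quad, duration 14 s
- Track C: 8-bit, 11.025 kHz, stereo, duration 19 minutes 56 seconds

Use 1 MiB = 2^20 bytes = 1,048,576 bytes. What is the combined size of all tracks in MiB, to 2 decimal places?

539.75 MiB

Track A: 30 minutes 5 seconds = 1,805 s; 48,000 × 1,805 × 3 × 2 = 519,840,000 bytes.
Track B: 352,800 × 14 × 1 × 4 = 19,756,800 bytes.
Track C: 19 minutes 56 seconds = 1,196 s; 11,025 × 1,196 × 1 × 2 = 26,371,800 bytes.
Total = 565,968,600 bytes = 539.75 MiB.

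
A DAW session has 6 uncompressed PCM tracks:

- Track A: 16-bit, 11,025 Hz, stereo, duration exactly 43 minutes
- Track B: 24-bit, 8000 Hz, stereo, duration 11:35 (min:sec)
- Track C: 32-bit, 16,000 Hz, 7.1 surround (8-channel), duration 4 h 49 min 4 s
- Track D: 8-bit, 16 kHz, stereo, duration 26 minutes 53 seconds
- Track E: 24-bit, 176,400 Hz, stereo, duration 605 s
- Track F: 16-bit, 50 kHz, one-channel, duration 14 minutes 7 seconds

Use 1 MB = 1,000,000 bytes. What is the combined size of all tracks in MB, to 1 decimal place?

9803.9 MB

Track A: exactly 43 minutes = 2,580 s; 11,025 × 2,580 × 2 × 2 = 113,778,000 bytes.
Track B: 11:35 (min:sec) = 695 s; 8,000 × 695 × 3 × 2 = 33,360,000 bytes.
Track C: 4 h 49 min 4 s = 17,344 s; 16,000 × 17,344 × 4 × 8 = 8,880,128,000 bytes.
Track D: 26 minutes 53 seconds = 1,613 s; 16,000 × 1,613 × 1 × 2 = 51,616,000 bytes.
Track E: 176,400 × 605 × 3 × 2 = 640,332,000 bytes.
Track F: 14 minutes 7 seconds = 847 s; 50,000 × 847 × 2 × 1 = 84,700,000 bytes.
Total = 9,803,914,000 bytes = 9803.9 MB.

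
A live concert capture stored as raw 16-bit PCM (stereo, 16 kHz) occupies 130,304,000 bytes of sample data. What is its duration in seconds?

Byte rate = 16,000 × 2 × 2 = 64,000 bytes/s.
Duration = 130,304,000 / 64,000 = 2,036 s.

2,036 seconds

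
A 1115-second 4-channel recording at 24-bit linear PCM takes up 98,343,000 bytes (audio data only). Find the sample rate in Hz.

7,350 Hz

Bytes = sample_rate × seconds × bytes_per_sample × channels.
sample_rate = 98,343,000 / (1,115 × 3 × 4) = 98,343,000 / 13,380 = 7,350 Hz.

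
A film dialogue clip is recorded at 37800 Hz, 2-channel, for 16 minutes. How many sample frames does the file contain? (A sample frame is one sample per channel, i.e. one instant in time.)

16 minutes = 960 s.
37,800 samples/s × 960 s = 36,288,000 frames.

36,288,000 sample frames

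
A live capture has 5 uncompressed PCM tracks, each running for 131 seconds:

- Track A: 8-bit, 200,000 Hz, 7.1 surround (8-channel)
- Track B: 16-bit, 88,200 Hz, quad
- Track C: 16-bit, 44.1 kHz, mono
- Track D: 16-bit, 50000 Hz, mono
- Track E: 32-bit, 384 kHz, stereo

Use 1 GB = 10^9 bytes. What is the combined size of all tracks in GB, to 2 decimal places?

0.73 GB

Track A: 200,000 × 131 × 1 × 8 = 209,600,000 bytes.
Track B: 88,200 × 131 × 2 × 4 = 92,433,600 bytes.
Track C: 44,100 × 131 × 2 × 1 = 11,554,200 bytes.
Track D: 50,000 × 131 × 2 × 1 = 13,100,000 bytes.
Track E: 384,000 × 131 × 4 × 2 = 402,432,000 bytes.
Total = 729,119,800 bytes = 0.73 GB.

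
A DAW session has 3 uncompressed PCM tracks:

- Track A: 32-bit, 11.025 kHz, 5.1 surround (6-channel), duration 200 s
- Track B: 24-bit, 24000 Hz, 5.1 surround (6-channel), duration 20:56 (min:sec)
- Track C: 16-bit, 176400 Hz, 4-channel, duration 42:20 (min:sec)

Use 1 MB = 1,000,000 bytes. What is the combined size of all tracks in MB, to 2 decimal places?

4179.96 MB

Track A: 11,025 × 200 × 4 × 6 = 52,920,000 bytes.
Track B: 20:56 (min:sec) = 1,256 s; 24,000 × 1,256 × 3 × 6 = 542,592,000 bytes.
Track C: 42:20 (min:sec) = 2,540 s; 176,400 × 2,540 × 2 × 4 = 3,584,448,000 bytes.
Total = 4,179,960,000 bytes = 4179.96 MB.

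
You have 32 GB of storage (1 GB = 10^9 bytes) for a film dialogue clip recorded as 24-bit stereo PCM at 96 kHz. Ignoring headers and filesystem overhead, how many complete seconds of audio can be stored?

55,555 seconds

Uncompressed byte rate = 96,000 × 3 × 2 = 576,000 bytes/s.
Capacity = 32 × 1,000,000,000 = 32,000,000,000 bytes.
32,000,000,000 / 576,000 ≈ 55555.56 s → 55,555 seconds.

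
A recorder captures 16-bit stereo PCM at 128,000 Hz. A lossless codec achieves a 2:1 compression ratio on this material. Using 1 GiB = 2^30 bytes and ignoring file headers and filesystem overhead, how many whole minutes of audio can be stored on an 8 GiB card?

559 minutes

Uncompressed byte rate = 128,000 × 2 × 2 = 512,000 bytes/s.
After 2:1 compression, effective rate ≈ 256000 bytes/s.
Capacity = 8 × 1,073,741,824 = 8,589,934,592 bytes.
8,589,934,592 / effective rate ≈ 33554.43 s → 559 minutes.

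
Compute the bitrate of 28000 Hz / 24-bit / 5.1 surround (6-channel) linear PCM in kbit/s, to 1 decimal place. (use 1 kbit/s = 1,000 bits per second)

Bit rate = 28,000 × 24 × 6 = 4,032,000 bits/s.
= 4032.0 kbit/s.

4032.0 kbit/s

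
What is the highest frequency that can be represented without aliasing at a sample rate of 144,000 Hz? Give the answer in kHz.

72 kHz

Nyquist frequency = sample rate / 2 = 144,000 / 2 = 72 kHz.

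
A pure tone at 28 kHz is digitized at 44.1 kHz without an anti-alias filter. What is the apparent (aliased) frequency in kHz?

Nyquist = 44,100/2 = 22,050 Hz; 28,000 Hz exceeds it.
Alias = |28,000 − 1×44,100| = |28,000 − 44,100| = 16,100 Hz = 16.1 kHz.

16.1 kHz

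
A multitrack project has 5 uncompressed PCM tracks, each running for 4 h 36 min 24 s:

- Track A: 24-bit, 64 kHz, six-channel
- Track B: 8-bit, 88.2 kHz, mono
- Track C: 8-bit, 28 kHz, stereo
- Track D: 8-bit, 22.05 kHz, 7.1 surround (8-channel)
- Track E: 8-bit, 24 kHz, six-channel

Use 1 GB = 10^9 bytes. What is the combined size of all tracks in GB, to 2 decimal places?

26.81 GB

4 h 36 min 24 s = 16,584 s.
Track A: 64,000 × 16,584 × 3 × 6 = 19,104,768,000 bytes.
Track B: 88,200 × 16,584 × 1 × 1 = 1,462,708,800 bytes.
Track C: 28,000 × 16,584 × 1 × 2 = 928,704,000 bytes.
Track D: 22,050 × 16,584 × 1 × 8 = 2,925,417,600 bytes.
Track E: 24,000 × 16,584 × 1 × 6 = 2,388,096,000 bytes.
Total = 26,809,694,400 bytes = 26.81 GB.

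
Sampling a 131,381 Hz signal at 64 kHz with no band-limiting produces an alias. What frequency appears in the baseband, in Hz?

3,381 Hz

Nyquist = 64,000/2 = 32,000 Hz; 131,381 Hz exceeds it.
Alias = |131,381 − 2×64,000| = |131,381 − 128,000| = 3,381 Hz.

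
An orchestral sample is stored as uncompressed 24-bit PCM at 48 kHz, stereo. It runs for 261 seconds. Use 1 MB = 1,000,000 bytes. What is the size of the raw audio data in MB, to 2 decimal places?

75.17 MB

Bytes = 48,000 samples/s × 261 s × 3 bytes/sample × 2 ch = 75,168,000 bytes.
75,168,000 / 1,000,000 = 75.17 MB.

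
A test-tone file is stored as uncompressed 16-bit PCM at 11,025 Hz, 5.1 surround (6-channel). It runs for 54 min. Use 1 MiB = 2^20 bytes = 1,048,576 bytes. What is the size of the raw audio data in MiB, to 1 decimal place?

Duration = 54 min = 3,240 s.
Bytes = 11,025 samples/s × 3,240 s × 2 bytes/sample × 6 ch = 428,652,000 bytes.
428,652,000 / 1,048,576 = 408.8 MiB.

408.8 MiB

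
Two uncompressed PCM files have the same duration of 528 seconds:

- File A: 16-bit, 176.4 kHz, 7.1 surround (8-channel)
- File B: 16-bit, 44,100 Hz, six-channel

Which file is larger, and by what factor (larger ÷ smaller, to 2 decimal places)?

File A, by a factor of 5.33

File A: 176,400 × 2 × 8 = 2,822,400 bytes/s.
File B: 44,100 × 2 × 6 = 529,200 bytes/s.
File A is larger; ratio = 1,490,227,200 / 279,417,600 = 5.33.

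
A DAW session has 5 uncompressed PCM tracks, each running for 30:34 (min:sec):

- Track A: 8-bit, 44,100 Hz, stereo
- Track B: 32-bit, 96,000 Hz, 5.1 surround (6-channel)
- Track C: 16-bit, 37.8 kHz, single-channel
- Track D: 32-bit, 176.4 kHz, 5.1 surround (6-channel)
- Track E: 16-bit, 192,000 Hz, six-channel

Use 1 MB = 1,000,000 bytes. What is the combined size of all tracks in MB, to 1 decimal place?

30:34 (min:sec) = 1,834 s.
Track A: 44,100 × 1,834 × 1 × 2 = 161,758,800 bytes.
Track B: 96,000 × 1,834 × 4 × 6 = 4,225,536,000 bytes.
Track C: 37,800 × 1,834 × 2 × 1 = 138,650,400 bytes.
Track D: 176,400 × 1,834 × 4 × 6 = 7,764,422,400 bytes.
Track E: 192,000 × 1,834 × 2 × 6 = 4,225,536,000 bytes.
Total = 16,515,903,600 bytes = 16515.9 MB.

16515.9 MB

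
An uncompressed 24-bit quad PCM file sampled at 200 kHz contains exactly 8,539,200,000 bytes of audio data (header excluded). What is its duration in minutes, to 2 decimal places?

Byte rate = 200,000 × 3 × 4 = 2,400,000 bytes/s.
Duration = 8,539,200,000 / 2,400,000 = 3,558 s.
3,558 s / 60 = 59.30 minutes.

59.30 minutes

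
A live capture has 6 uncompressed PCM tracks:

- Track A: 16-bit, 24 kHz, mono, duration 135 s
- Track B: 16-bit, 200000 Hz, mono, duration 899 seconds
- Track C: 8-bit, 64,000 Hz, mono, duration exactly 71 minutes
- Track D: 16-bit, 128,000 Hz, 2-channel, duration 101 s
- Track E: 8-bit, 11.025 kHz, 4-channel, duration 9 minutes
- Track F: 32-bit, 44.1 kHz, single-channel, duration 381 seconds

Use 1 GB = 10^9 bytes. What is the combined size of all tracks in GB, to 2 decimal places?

Track A: 24,000 × 135 × 2 × 1 = 6,480,000 bytes.
Track B: 200,000 × 899 × 2 × 1 = 359,600,000 bytes.
Track C: exactly 71 minutes = 4,260 s; 64,000 × 4,260 × 1 × 1 = 272,640,000 bytes.
Track D: 128,000 × 101 × 2 × 2 = 51,712,000 bytes.
Track E: 9 minutes = 540 s; 11,025 × 540 × 1 × 4 = 23,814,000 bytes.
Track F: 44,100 × 381 × 4 × 1 = 67,208,400 bytes.
Total = 781,454,400 bytes = 0.78 GB.

0.78 GB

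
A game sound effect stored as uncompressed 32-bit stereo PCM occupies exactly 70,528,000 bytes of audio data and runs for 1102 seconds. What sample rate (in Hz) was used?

8,000 Hz

Bytes = sample_rate × seconds × bytes_per_sample × channels.
sample_rate = 70,528,000 / (1,102 × 4 × 2) = 70,528,000 / 8,816 = 8,000 Hz.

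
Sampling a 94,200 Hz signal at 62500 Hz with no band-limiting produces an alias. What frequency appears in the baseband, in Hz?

Nyquist = 62,500/2 = 31,250 Hz; 94,200 Hz exceeds it.
Alias = |94,200 − 2×62,500| = |94,200 − 125,000| = 30,800 Hz.

30,800 Hz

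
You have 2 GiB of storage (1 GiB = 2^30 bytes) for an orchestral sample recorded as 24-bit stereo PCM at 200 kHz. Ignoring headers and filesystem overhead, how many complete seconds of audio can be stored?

Uncompressed byte rate = 200,000 × 3 × 2 = 1,200,000 bytes/s.
Capacity = 2 × 1,073,741,824 = 2,147,483,648 bytes.
2,147,483,648 / 1,200,000 ≈ 1789.57 s → 1,789 seconds.

1,789 seconds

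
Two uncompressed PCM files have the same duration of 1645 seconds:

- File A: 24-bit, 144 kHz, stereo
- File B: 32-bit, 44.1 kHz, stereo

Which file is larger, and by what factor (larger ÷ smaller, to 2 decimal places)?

File A, by a factor of 2.45

File A: 144,000 × 3 × 2 = 864,000 bytes/s.
File B: 44,100 × 4 × 2 = 352,800 bytes/s.
File A is larger; ratio = 1,421,280,000 / 580,356,000 = 2.45.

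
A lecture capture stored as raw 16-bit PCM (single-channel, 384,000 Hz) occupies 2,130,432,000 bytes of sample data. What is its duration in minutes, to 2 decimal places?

Byte rate = 384,000 × 2 × 1 = 768,000 bytes/s.
Duration = 2,130,432,000 / 768,000 = 2,774 s.
2,774 s / 60 = 46.23 minutes.

46.23 minutes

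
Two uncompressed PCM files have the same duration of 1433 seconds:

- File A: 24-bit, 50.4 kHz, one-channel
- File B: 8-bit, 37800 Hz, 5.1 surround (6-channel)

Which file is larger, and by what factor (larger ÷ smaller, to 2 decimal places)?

File B, by a factor of 1.50

File A: 50,400 × 3 × 1 = 151,200 bytes/s.
File B: 37,800 × 1 × 6 = 226,800 bytes/s.
File B is larger; ratio = 325,004,400 / 216,669,600 = 1.50.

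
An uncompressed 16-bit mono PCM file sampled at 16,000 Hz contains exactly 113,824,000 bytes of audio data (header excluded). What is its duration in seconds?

3,557 seconds

Byte rate = 16,000 × 2 × 1 = 32,000 bytes/s.
Duration = 113,824,000 / 32,000 = 3,557 s.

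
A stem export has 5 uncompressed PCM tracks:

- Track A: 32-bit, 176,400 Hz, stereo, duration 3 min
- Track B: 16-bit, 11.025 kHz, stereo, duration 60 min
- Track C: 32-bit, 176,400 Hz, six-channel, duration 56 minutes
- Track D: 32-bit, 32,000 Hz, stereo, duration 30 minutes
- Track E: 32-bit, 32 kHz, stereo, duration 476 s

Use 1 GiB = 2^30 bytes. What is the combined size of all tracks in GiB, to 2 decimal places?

Track A: 3 min = 180 s; 176,400 × 180 × 4 × 2 = 254,016,000 bytes.
Track B: 60 min = 3,600 s; 11,025 × 3,600 × 2 × 2 = 158,760,000 bytes.
Track C: 56 minutes = 3,360 s; 176,400 × 3,360 × 4 × 6 = 14,224,896,000 bytes.
Track D: 30 minutes = 1,800 s; 32,000 × 1,800 × 4 × 2 = 460,800,000 bytes.
Track E: 32,000 × 476 × 4 × 2 = 121,856,000 bytes.
Total = 15,220,328,000 bytes = 14.18 GiB.

14.18 GiB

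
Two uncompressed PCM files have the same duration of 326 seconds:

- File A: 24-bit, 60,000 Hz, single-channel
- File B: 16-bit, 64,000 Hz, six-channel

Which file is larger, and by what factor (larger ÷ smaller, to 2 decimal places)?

File B, by a factor of 4.27

File A: 60,000 × 3 × 1 = 180,000 bytes/s.
File B: 64,000 × 2 × 6 = 768,000 bytes/s.
File B is larger; ratio = 250,368,000 / 58,680,000 = 4.27.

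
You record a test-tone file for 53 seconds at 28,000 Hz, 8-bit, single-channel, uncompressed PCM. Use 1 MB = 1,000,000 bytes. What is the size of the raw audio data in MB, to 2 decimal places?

1.48 MB

Bytes = 28,000 samples/s × 53 s × 1 bytes/sample × 1 ch = 1,484,000 bytes.
1,484,000 / 1,000,000 = 1.48 MB.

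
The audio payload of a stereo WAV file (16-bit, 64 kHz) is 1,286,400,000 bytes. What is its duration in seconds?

Byte rate = 64,000 × 2 × 2 = 256,000 bytes/s.
Duration = 1,286,400,000 / 256,000 = 5,025 s.

5,025 seconds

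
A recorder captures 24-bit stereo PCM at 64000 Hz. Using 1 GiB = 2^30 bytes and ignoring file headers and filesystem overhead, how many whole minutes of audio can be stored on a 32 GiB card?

1,491 minutes

Uncompressed byte rate = 64,000 × 3 × 2 = 384,000 bytes/s.
Capacity = 32 × 1,073,741,824 = 34,359,738,368 bytes.
34,359,738,368 / 384,000 ≈ 89478.49 s → 1,491 minutes.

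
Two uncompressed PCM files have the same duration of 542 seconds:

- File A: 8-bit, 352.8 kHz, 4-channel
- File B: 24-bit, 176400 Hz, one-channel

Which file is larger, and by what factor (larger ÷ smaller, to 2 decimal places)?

File A: 352,800 × 1 × 4 = 1,411,200 bytes/s.
File B: 176,400 × 3 × 1 = 529,200 bytes/s.
File A is larger; ratio = 764,870,400 / 286,826,400 = 2.67.

File A, by a factor of 2.67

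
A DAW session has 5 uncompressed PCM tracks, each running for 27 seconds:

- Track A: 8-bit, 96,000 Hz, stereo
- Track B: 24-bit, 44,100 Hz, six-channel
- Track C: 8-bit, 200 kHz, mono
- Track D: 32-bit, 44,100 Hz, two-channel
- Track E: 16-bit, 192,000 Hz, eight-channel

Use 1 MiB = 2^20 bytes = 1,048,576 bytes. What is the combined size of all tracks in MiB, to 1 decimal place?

118.7 MiB

Track A: 96,000 × 27 × 1 × 2 = 5,184,000 bytes.
Track B: 44,100 × 27 × 3 × 6 = 21,432,600 bytes.
Track C: 200,000 × 27 × 1 × 1 = 5,400,000 bytes.
Track D: 44,100 × 27 × 4 × 2 = 9,525,600 bytes.
Track E: 192,000 × 27 × 2 × 8 = 82,944,000 bytes.
Total = 124,486,200 bytes = 118.7 MiB.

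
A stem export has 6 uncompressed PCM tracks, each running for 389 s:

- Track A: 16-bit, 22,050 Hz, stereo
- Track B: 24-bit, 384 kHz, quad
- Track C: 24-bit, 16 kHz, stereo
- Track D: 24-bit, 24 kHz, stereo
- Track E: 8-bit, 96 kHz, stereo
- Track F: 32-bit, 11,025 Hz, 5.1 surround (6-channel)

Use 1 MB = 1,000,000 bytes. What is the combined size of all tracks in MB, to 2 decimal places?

2097.80 MB

Track A: 22,050 × 389 × 2 × 2 = 34,309,800 bytes.
Track B: 384,000 × 389 × 3 × 4 = 1,792,512,000 bytes.
Track C: 16,000 × 389 × 3 × 2 = 37,344,000 bytes.
Track D: 24,000 × 389 × 3 × 2 = 56,016,000 bytes.
Track E: 96,000 × 389 × 1 × 2 = 74,688,000 bytes.
Track F: 11,025 × 389 × 4 × 6 = 102,929,400 bytes.
Total = 2,097,799,200 bytes = 2097.80 MB.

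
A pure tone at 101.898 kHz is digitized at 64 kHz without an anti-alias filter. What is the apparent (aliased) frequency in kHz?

Nyquist = 64,000/2 = 32,000 Hz; 101,898 Hz exceeds it.
Alias = |101,898 − 2×64,000| = |101,898 − 128,000| = 26,102 Hz = 26.102 kHz.

26.102 kHz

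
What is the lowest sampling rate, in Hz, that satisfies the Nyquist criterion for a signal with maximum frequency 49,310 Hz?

98,620 Hz

Minimum sample rate = 2 × 49,310 Hz = 98,620 Hz.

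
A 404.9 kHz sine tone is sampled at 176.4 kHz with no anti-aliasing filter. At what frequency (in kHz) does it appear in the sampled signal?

52.1 kHz

Nyquist = 176,400/2 = 88,200 Hz; 404,900 Hz exceeds it.
Alias = |404,900 − 2×176,400| = |404,900 − 352,800| = 52,100 Hz = 52.1 kHz.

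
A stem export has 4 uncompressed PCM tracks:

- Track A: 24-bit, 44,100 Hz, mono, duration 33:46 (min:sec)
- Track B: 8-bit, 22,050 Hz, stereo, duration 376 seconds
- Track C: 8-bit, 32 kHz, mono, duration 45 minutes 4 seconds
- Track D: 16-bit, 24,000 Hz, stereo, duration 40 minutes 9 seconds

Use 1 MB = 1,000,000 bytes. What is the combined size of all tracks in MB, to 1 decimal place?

Track A: 33:46 (min:sec) = 2,026 s; 44,100 × 2,026 × 3 × 1 = 268,039,800 bytes.
Track B: 22,050 × 376 × 1 × 2 = 16,581,600 bytes.
Track C: 45 minutes 4 seconds = 2,704 s; 32,000 × 2,704 × 1 × 1 = 86,528,000 bytes.
Track D: 40 minutes 9 seconds = 2,409 s; 24,000 × 2,409 × 2 × 2 = 231,264,000 bytes.
Total = 602,413,400 bytes = 602.4 MB.

602.4 MB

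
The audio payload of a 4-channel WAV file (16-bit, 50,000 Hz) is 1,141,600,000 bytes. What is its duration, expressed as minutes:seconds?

47:34

Byte rate = 50,000 × 2 × 4 = 400,000 bytes/s.
Duration = 1,141,600,000 / 400,000 = 2,854 s.
2,854 s = 47:34.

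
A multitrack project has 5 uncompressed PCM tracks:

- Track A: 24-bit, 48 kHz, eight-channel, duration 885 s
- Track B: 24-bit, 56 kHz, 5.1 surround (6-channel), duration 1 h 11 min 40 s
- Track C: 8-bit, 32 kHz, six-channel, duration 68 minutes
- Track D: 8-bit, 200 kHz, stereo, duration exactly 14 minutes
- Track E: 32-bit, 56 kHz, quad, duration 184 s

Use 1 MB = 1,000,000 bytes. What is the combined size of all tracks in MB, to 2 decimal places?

6638.14 MB

Track A: 48,000 × 885 × 3 × 8 = 1,019,520,000 bytes.
Track B: 1 h 11 min 40 s = 4,300 s; 56,000 × 4,300 × 3 × 6 = 4,334,400,000 bytes.
Track C: 68 minutes = 4,080 s; 32,000 × 4,080 × 1 × 6 = 783,360,000 bytes.
Track D: exactly 14 minutes = 840 s; 200,000 × 840 × 1 × 2 = 336,000,000 bytes.
Track E: 56,000 × 184 × 4 × 4 = 164,864,000 bytes.
Total = 6,638,144,000 bytes = 6638.14 MB.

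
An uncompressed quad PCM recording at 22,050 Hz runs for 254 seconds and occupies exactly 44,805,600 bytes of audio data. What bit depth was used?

Bytes per sample = 44,805,600 / (22,050 × 254 × 4) = 44,805,600 / 22,402,800 = 2.
Bit depth = 2 × 8 = 16 bits.

16 bits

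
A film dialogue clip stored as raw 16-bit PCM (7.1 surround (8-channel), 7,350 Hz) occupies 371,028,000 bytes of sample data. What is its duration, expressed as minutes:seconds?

52:35

Byte rate = 7,350 × 2 × 8 = 117,600 bytes/s.
Duration = 371,028,000 / 117,600 = 3,155 s.
3,155 s = 52:35.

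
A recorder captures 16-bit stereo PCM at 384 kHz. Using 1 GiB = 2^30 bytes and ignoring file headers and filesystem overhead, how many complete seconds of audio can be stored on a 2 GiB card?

1,398 seconds

Uncompressed byte rate = 384,000 × 2 × 2 = 1,536,000 bytes/s.
Capacity = 2 × 1,073,741,824 = 2,147,483,648 bytes.
2,147,483,648 / 1,536,000 ≈ 1398.1 s → 1,398 seconds.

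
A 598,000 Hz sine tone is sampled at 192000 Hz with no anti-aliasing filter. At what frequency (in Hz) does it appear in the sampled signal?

Nyquist = 192,000/2 = 96,000 Hz; 598,000 Hz exceeds it.
Alias = |598,000 − 3×192,000| = |598,000 − 576,000| = 22,000 Hz.

22,000 Hz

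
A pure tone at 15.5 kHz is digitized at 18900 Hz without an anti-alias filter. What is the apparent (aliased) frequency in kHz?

Nyquist = 18,900/2 = 9,450 Hz; 15,500 Hz exceeds it.
Alias = |15,500 − 1×18,900| = |15,500 − 18,900| = 3,400 Hz = 3.4 kHz.

3.4 kHz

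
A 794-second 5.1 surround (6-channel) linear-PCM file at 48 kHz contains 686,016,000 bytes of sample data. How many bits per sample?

24 bits

Bytes per sample = 686,016,000 / (48,000 × 794 × 6) = 686,016,000 / 228,672,000 = 3.
Bit depth = 3 × 8 = 24 bits.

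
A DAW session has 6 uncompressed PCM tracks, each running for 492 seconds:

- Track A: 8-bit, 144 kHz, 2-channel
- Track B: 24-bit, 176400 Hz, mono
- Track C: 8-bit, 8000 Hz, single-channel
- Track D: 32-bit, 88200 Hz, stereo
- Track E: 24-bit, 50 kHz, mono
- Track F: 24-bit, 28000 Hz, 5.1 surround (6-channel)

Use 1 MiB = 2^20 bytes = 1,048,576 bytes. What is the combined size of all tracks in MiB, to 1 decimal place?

1025.1 MiB

Track A: 144,000 × 492 × 1 × 2 = 141,696,000 bytes.
Track B: 176,400 × 492 × 3 × 1 = 260,366,400 bytes.
Track C: 8,000 × 492 × 1 × 1 = 3,936,000 bytes.
Track D: 88,200 × 492 × 4 × 2 = 347,155,200 bytes.
Track E: 50,000 × 492 × 3 × 1 = 73,800,000 bytes.
Track F: 28,000 × 492 × 3 × 6 = 247,968,000 bytes.
Total = 1,074,921,600 bytes = 1025.1 MiB.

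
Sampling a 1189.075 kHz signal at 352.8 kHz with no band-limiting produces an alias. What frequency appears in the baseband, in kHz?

Nyquist = 352,800/2 = 176,400 Hz; 1,189,075 Hz exceeds it.
Alias = |1,189,075 − 3×352,800| = |1,189,075 − 1,058,400| = 130,675 Hz = 130.675 kHz.

130.675 kHz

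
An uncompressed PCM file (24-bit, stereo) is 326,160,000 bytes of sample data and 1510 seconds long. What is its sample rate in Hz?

36,000 Hz

Bytes = sample_rate × seconds × bytes_per_sample × channels.
sample_rate = 326,160,000 / (1,510 × 3 × 2) = 326,160,000 / 9,060 = 36,000 Hz.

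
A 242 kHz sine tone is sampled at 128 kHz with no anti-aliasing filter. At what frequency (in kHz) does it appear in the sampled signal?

Nyquist = 128,000/2 = 64,000 Hz; 242,000 Hz exceeds it.
Alias = |242,000 − 2×128,000| = |242,000 − 256,000| = 14,000 Hz = 14 kHz.

14 kHz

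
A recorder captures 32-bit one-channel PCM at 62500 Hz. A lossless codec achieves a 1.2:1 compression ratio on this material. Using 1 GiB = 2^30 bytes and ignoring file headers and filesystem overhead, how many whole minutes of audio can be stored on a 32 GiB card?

2,748 minutes

Uncompressed byte rate = 62,500 × 4 × 1 = 250,000 bytes/s.
After 1.2:1 compression, effective rate ≈ 208333.33 bytes/s.
Capacity = 32 × 1,073,741,824 = 34,359,738,368 bytes.
34,359,738,368 / effective rate ≈ 164926.74 s → 2,748 minutes.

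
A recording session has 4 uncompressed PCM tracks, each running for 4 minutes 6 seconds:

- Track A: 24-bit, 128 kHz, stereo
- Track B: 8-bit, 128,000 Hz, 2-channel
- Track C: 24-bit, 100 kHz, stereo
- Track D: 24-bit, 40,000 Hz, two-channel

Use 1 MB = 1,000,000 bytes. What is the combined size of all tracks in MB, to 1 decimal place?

458.5 MB

4 minutes 6 seconds = 246 s.
Track A: 128,000 × 246 × 3 × 2 = 188,928,000 bytes.
Track B: 128,000 × 246 × 1 × 2 = 62,976,000 bytes.
Track C: 100,000 × 246 × 3 × 2 = 147,600,000 bytes.
Track D: 40,000 × 246 × 3 × 2 = 59,040,000 bytes.
Total = 458,544,000 bytes = 458.5 MB.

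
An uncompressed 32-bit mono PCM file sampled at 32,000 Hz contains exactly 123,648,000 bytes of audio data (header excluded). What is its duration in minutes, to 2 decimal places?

Byte rate = 32,000 × 4 × 1 = 128,000 bytes/s.
Duration = 123,648,000 / 128,000 = 966 s.
966 s / 60 = 16.10 minutes.

16.10 minutes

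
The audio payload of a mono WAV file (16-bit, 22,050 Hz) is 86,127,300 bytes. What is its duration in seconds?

Byte rate = 22,050 × 2 × 1 = 44,100 bytes/s.
Duration = 86,127,300 / 44,100 = 1,953 s.

1,953 seconds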